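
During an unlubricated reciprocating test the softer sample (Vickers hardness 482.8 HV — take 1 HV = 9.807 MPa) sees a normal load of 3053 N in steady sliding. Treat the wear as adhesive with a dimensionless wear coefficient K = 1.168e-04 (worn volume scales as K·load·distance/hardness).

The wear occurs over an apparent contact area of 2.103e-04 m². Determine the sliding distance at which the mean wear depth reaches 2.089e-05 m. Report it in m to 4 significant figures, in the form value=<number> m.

value=58.33 m

Each operation carries full float precision, and intermediate values appear rounded, and one last rounding to 4 significant figures.
Convert: Hardness H = 482.8 HV × 9.807 MPa/HV = 4735 MPa = 4.735e+09 Pa.
As SI base values: W = 3053 N, H = 4.735e+09 Pa, K = 1.168e-04.
Allowed volume V_lim = h_lim·A = 2.089e-05 · 2.103e-04 = 4.393e-09 m³.
So the life L = V_lim·H/(K·W) = 4.393e-09 · 4.735e+09 / (1.168e-04 · 3053) = 58.33 m.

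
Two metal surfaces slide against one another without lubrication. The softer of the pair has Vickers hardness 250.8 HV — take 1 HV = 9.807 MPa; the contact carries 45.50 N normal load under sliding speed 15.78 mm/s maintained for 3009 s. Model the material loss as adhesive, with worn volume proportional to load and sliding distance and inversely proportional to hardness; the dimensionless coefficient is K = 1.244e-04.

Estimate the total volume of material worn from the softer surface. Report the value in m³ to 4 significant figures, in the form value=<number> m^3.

The algebra keeps exact precision, and intermediate values are shown rounded; one last rounding: four significant figures.
Sliding speed v = 15.78 mm/s = 0.01578 m/s. Distance covered L = v·t = 0.01578 m/s × 3009 s = 47.48 m.
Hardness H = 250.8 HV × 9.807 MPa/HV = 2460 MPa = 2.460e+09 Pa.
In SI base units: W = 45.50 N, H = 2.460e+09 Pa, K = 1.244e-04.
Volume removed: V = K·W·L/H = 1.244e-04 · 45.50 · 47.48 / 2.460e+09 = 1.093e-10 m³.

value=1.093e-10 m^3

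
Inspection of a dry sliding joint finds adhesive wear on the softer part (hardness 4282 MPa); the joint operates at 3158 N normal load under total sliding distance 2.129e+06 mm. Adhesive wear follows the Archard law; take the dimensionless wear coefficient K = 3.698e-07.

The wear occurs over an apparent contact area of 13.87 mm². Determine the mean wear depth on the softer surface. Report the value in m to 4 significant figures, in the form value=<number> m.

The computation maintains full precision, and the intermediates are displayed rounded, and a single final rounding, at 4 significant digits.
The distance L = 2.129e+06 mm = 2129 m.
Hardness H = 4282 MPa = 4.282e+09 Pa.
Contact area A = 13.87 mm² = 1.387e-05 m².
SI base units throughout: W = 3158 N, H = 4.282e+09 Pa, K = 3.698e-07.
Wear volume V = K·W·L/H = 3.698e-07 · 3158 · 2129 / 4.282e+09 = 5.806e-10 m³.
Average depth h = V/A = 5.806e-10 / 1.387e-05 = 4.186e-05 m.

value=4.186e-05 m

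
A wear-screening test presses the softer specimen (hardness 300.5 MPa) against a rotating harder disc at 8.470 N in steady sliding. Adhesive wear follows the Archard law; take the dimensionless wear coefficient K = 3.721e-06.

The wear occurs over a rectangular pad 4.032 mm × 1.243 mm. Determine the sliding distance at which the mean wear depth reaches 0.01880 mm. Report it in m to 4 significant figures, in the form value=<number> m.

The algebra holds full float precision; displayed values are rounded; rounded just once to 4 significant digits.
Convert: Hardness H = 300.5 MPa = 3.005e+08 Pa.
Convert: Pad sides 4.032 mm × 1.243 mm = 0.004032 m × 0.001243 m. Contact area A = 0.004032 m × 0.001243 m = 5.012e-06 m².
Convert: Depth limit h_lim = 0.01880 mm = 1.880e-05 m.
Working in SI base units: W = 8.470 N, H = 3.005e+08 Pa, K = 3.721e-06.
Allowed volume V_lim = h_lim·A = 1.880e-05 · 5.012e-06 = 9.422e-11 m³.
Sliding life L = V_lim·H/(K·W) = 9.422e-11 · 3.005e+08 / (3.721e-06 · 8.470) = 898.4 m.

value=898.4 m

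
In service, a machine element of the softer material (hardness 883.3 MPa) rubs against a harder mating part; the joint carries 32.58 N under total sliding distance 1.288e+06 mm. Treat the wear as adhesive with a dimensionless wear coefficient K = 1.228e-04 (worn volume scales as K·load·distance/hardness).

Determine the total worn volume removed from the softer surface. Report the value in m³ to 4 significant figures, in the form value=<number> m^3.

The computation maintains exact precision; intermediates are printed rounded — a lone final rounding, at 4 significant digits.
Convert: Path length L = 1.288e+06 mm = 1288 m.
Convert: Hardness H = 883.3 MPa = 8.833e+08 Pa.
Working in SI base units: W = 32.58 N, H = 8.833e+08 Pa, K = 1.228e-04.
By Archard's law, V = K·W·L/H = 1.228e-04 · 32.58 · 1288 / 8.833e+08 = 5.834e-09 m³.

value=5.834e-09 m^3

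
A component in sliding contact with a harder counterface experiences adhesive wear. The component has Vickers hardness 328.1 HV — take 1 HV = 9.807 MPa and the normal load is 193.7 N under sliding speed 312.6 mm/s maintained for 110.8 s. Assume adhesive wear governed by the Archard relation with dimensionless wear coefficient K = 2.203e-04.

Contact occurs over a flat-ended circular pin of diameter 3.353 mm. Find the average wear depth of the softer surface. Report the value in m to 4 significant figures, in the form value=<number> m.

value=5.202e-05 m

Every step holds full precision. The intermediates are displayed rounded; one final rounding to four significant digits.
Sliding speed v = 312.6 mm/s = 0.3126 m/s. Distance L = v·t = 0.3126 m/s × 110.8 s = 34.64 m.
Hardness H = 328.1 HV × 9.807 MPa/HV = 3218 MPa = 3.218e+09 Pa.
Pin diameter d = 3.353 mm = 0.003353 m. Contact area A = π·d²/4 = π·(0.003353 m)²/4 = 8.830e-06 m².
In SI base units, W = 193.7 N, H = 3.218e+09 Pa, K = 2.203e-04.
The Archard volume V = K·W·L/H = 2.203e-04 · 193.7 · 34.64 / 3.218e+09 = 4.593e-10 m³.
Depth of wear h = V/A = 4.593e-10 / 8.830e-06 = 5.202e-05 m.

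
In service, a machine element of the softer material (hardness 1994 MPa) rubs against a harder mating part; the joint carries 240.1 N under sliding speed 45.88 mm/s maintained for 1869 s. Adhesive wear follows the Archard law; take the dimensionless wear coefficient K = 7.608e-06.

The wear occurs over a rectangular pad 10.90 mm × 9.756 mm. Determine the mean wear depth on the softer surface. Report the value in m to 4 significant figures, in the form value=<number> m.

Every step carries full precision — intermediates are shown rounded; rounded just once: 4 significant digits.
Sliding speed v = 45.88 mm/s = 0.04588 m/s. Path length L = v·t = 0.04588 m/s × 1869 s = 85.75 m.
Hardness H = 1994 MPa = 1.994e+09 Pa.
Pad sides 10.90 mm × 9.756 mm = 0.01090 m × 0.009756 m. Contact area A = 0.01090 m × 0.009756 m = 1.063e-04 m².
Expressed in SI base units: W = 240.1 N, H = 1.994e+09 Pa, K = 7.608e-06.
Archard relation: V = K·W·L/H = 7.608e-06 · 240.1 · 85.75 / 1.994e+09 = 7.855e-11 m³.
Depth h = V/A = 7.855e-11 / 1.063e-04 = 7.387e-07 m.

value=7.387e-07 m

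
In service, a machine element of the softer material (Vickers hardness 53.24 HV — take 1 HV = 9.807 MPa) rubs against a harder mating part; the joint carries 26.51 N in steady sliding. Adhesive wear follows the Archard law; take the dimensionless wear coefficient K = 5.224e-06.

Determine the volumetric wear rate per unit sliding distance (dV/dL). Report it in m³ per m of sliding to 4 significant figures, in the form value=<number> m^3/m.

Intermediate values are displayed rounded — all working math runs at full precision. Rounded once at the end to four significant digits.
Convert: Hardness H = 53.24 HV × 9.807 MPa/HV = 522.1 MPa = 5.221e+08 Pa.
Expressed in SI base units: W = 26.51 N, H = 5.221e+08 Pa, K = 5.224e-06.
Sliding wear rate dV/dL = K·W/H (independent of L): 5.224e-06 · 26.51 / 5.221e+08 = 2.652e-13 m³/m.

value=2.652e-13 m^3/m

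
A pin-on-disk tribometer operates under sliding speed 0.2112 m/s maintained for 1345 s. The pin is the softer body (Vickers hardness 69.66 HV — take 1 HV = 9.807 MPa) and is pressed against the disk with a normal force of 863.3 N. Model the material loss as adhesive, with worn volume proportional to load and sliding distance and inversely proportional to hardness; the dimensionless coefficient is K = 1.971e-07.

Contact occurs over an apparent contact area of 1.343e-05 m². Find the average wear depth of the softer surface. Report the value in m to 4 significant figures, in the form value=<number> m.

All working math runs at exact precision; intermediates are printed rounded. Rounded once at the end, at 4 significant digits.
Convert: Distance L = v·t = 0.2112 m/s × 1345 s = 284.1 m.
Convert: Hardness H = 69.66 HV × 9.807 MPa/HV = 683.2 MPa = 6.832e+08 Pa.
Restated in SI base units: W = 863.3 N, H = 6.832e+08 Pa, K = 1.971e-07.
The Archard volume V = K·W·L/H = 1.971e-07 · 863.3 · 284.1 / 6.832e+08 = 7.075e-11 m³.
Depth h = V/A = 7.075e-11 / 1.343e-05 = 5.268e-06 m.

value=5.268e-06 m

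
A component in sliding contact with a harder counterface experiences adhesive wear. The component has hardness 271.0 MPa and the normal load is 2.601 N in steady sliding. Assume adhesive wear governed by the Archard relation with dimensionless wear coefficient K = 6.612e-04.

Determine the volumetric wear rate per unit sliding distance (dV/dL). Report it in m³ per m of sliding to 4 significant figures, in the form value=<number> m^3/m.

value=6.346e-12 m^3/m

Intermediate values are shown rounded, and the computation keeps exact precision. Rounded once at the end to 4 significant figures.
Convert: Hardness H = 271.0 MPa = 2.710e+08 Pa.
SI base units throughout: W = 2.601 N, H = 2.710e+08 Pa, K = 6.612e-04.
The wear rate dV/dL = K·W/H: 6.612e-04 · 2.601 / 2.710e+08 = 6.346e-12 m³/m.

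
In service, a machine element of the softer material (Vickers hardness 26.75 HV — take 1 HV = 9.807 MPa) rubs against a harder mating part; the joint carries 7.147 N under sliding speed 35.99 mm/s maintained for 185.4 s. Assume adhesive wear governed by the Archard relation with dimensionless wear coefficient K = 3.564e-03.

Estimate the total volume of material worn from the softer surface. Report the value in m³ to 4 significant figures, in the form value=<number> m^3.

value=6.479e-10 m^3

The intermediates appear rounded — all arithmetic carries full precision; a lone final rounding to 4 significant digits.
Sliding speed v = 35.99 mm/s = 0.03599 m/s. Distance covered L = v·t = 0.03599 m/s × 185.4 s = 6.673 m.
Hardness H = 26.75 HV × 9.807 MPa/HV = 262.3 MPa = 2.623e+08 Pa.
Restated in SI base units: W = 7.147 N, H = 2.623e+08 Pa, K = 3.564e-03.
Worn volume V = K·W·L/H = 3.564e-03 · 7.147 · 6.673 / 2.623e+08 = 6.479e-10 m³.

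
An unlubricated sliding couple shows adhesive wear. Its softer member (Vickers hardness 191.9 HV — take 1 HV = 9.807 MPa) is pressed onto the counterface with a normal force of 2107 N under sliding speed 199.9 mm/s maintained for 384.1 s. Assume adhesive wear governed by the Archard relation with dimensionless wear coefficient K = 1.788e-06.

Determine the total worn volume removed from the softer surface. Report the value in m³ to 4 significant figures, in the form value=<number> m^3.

value=1.537e-10 m^3

The intermediates appear rounded. Every step holds full float precision. Rounded once at the end: four significant figures.
Sliding speed v = 199.9 mm/s = 0.1999 m/s. Sliding distance L = v·t = 0.1999 m/s × 384.1 s = 76.78 m.
Hardness H = 191.9 HV × 9.807 MPa/HV = 1882 MPa = 1.882e+09 Pa.
Expressed in SI base units: W = 2107 N, H = 1.882e+09 Pa, K = 1.788e-06.
Apply Archard: V = K·W·L/H = 1.788e-06 · 2107 · 76.78 / 1.882e+09 = 1.537e-10 m³.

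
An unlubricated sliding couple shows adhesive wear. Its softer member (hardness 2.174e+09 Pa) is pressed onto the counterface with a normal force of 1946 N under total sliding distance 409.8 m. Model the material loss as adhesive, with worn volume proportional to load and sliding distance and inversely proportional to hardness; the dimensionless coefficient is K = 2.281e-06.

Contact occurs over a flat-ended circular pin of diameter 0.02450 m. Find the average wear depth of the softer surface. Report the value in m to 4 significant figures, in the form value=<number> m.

Intermediate values are displayed rounded, and all working math holds full float precision; rounded once at the end: 4 significant figures.
Contact area A = π·d²/4 = π·(0.02450 m)²/4 = 4.714e-04 m².
Working in SI base units: W = 1946 N, H = 2.174e+09 Pa, K = 2.281e-06.
Volume removed: V = K·W·L/H = 2.281e-06 · 1946 · 409.8 / 2.174e+09 = 8.367e-10 m³.
Wear depth h = V/A = 8.367e-10 / 4.714e-04 = 1.775e-06 m.

value=1.775e-06 m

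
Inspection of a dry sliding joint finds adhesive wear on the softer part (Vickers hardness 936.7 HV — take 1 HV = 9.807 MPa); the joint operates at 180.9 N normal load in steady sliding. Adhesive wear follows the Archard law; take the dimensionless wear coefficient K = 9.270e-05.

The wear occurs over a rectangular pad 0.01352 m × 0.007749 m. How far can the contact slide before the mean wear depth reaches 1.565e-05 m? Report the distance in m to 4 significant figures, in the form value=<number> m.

Each operation runs at exact precision, and the intermediates are shown rounded, and rounded once at the end to four significant digits.
Convert: Hardness H = 936.7 HV × 9.807 MPa/HV = 9186 MPa = 9.186e+09 Pa.
Convert: Contact area A = 0.01352 m × 0.007749 m = 1.048e-04 m².
Expressed in SI base units: W = 180.9 N, H = 9.186e+09 Pa, K = 9.270e-05.
Volume at the limit: V_lim = h_lim·A = 1.565e-05 · 1.048e-04 = 1.640e-09 m³.
So the life L = V_lim·H/(K·W) = 1.640e-09 · 9.186e+09 / (9.270e-05 · 180.9) = 898.2 m.

value=898.2 m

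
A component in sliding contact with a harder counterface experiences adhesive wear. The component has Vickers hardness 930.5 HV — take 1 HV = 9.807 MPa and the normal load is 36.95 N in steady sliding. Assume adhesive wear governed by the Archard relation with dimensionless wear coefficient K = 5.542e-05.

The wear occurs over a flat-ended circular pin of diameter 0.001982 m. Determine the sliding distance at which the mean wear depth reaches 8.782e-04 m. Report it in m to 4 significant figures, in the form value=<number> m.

Each operation runs at exact precision, and shown intermediates are rounded. Rounded once at the end, at 4 significant digits.
Convert: Hardness H = 930.5 HV × 9.807 MPa/HV = 9125 MPa = 9.125e+09 Pa.
Convert: Contact area A = π·d²/4 = π·(0.001982 m)²/4 = 3.085e-06 m².
Restated in SI base units: W = 36.95 N, H = 9.125e+09 Pa, K = 5.542e-05.
Permissible volume V_lim = h_lim·A = 8.782e-04 · 3.085e-06 = 2.710e-09 m³.
Thus life L = V_lim·H/(K·W) = 2.710e-09 · 9.125e+09 / (5.542e-05 · 36.95) = 1.207e+04 m.

value=1.207e+04 m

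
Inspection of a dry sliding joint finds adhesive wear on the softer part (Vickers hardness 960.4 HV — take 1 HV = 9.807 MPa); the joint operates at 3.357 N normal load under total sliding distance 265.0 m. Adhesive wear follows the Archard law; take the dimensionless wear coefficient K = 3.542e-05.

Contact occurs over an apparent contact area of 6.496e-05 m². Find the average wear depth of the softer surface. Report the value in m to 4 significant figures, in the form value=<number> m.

value=5.150e-08 m

The intermediates appear rounded. Each operation holds full float precision, and rounded once at the end: 4 significant figures.
Convert: Hardness H = 960.4 HV × 9.807 MPa/HV = 9419 MPa = 9.419e+09 Pa.
Working in SI base units: W = 3.357 N, H = 9.419e+09 Pa, K = 3.542e-05.
The Archard volume V = K·W·L/H = 3.542e-05 · 3.357 · 265.0 / 9.419e+09 = 3.345e-12 m³.
Mean depth h = V/A = 3.345e-12 / 6.496e-05 = 5.150e-08 m.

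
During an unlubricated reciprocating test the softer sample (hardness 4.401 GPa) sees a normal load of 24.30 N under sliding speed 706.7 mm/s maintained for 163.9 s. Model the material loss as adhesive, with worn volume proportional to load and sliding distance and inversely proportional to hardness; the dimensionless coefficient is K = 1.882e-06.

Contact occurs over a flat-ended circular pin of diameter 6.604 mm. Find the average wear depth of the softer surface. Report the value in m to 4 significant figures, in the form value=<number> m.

value=3.514e-08 m

The intermediates are shown rounded. Each operation holds exact precision; rounded once at the end to four significant digits.
Convert: Sliding speed v = 706.7 mm/s = 0.7067 m/s. Total distance L = v·t = 0.7067 m/s × 163.9 s = 115.8 m.
Convert: Hardness H = 4.401 GPa = 4.401e+09 Pa.
Convert: Pin diameter d = 6.604 mm = 0.006604 m. Contact area A = π·d²/4 = π·(0.006604 m)²/4 = 3.425e-05 m².
In SI base units, W = 24.30 N, H = 4.401e+09 Pa, K = 1.882e-06.
Apply Archard: V = K·W·L/H = 1.882e-06 · 24.30 · 115.8 / 4.401e+09 = 1.204e-12 m³.
Wear depth h = V/A = 1.204e-12 / 3.425e-05 = 3.514e-08 m.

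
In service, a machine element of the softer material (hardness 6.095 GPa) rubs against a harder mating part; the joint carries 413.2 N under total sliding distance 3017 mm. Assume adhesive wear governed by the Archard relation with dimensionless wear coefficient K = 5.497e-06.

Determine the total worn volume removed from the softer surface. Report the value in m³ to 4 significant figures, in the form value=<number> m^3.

All arithmetic runs at full precision, and the intermediates appear rounded, and one final rounding to four significant figures.
The distance L = 3017 mm = 3.017 m.
Hardness H = 6.095 GPa = 6.095e+09 Pa.
Expressed in SI base units: W = 413.2 N, H = 6.095e+09 Pa, K = 5.497e-06.
Worn volume V = K·W·L/H = 5.497e-06 · 413.2 · 3.017 / 6.095e+09 = 1.124e-12 m³.

value=1.124e-12 m^3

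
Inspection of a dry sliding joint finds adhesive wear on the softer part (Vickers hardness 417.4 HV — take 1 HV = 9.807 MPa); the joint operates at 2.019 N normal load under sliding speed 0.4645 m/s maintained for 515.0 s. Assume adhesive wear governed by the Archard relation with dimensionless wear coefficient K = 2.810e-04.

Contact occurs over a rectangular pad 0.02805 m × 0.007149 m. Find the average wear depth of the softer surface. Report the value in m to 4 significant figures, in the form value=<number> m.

value=1.653e-07 m

Intermediate values are printed rounded; every step runs at exact precision; a single final rounding, at four significant figures.
Path length L = v·t = 0.4645 m/s × 515.0 s = 239.2 m.
Hardness H = 417.4 HV × 9.807 MPa/HV = 4093 MPa = 4.093e+09 Pa.
Contact area A = 0.02805 m × 0.007149 m = 2.005e-04 m².
SI base units throughout: W = 2.019 N, H = 4.093e+09 Pa, K = 2.810e-04.
Archard volume V = K·W·L/H = 2.810e-04 · 2.019 · 239.2 / 4.093e+09 = 3.315e-11 m³.
Mean wear depth h = V/A = 3.315e-11 / 2.005e-04 = 1.653e-07 m.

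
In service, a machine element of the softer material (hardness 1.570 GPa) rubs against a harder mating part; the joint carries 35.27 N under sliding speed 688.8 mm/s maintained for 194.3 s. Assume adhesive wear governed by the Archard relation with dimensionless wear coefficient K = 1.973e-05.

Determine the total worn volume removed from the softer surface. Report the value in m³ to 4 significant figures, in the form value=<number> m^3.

value=5.932e-11 m^3

Every step keeps full precision; intermediate values appear rounded; a single final rounding: four significant digits.
Convert: Sliding speed v = 688.8 mm/s = 0.6888 m/s. Total distance L = v·t = 0.6888 m/s × 194.3 s = 133.8 m.
Convert: Hardness H = 1.570 GPa = 1.570e+09 Pa.
As SI base values: W = 35.27 N, H = 1.570e+09 Pa, K = 1.973e-05.
Wear volume V = K·W·L/H = 1.973e-05 · 35.27 · 133.8 / 1.570e+09 = 5.932e-11 m³.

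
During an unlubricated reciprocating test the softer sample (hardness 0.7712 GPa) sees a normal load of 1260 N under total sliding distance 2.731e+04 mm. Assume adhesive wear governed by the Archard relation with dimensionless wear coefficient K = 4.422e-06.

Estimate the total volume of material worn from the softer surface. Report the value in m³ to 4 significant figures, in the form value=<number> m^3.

value=1.973e-10 m^3

The computation carries full precision. The intermediates appear rounded. Rounded just once: 4 significant digits.
Convert: Sliding distance L = 2.731e+04 mm = 27.31 m.
Convert: Hardness H = 0.7712 GPa = 7.712e+08 Pa.
In SI base units, W = 1260 N, H = 7.712e+08 Pa, K = 4.422e-06.
Volume removed: V = K·W·L/H = 4.422e-06 · 1260 · 27.31 / 7.712e+08 = 1.973e-10 m³.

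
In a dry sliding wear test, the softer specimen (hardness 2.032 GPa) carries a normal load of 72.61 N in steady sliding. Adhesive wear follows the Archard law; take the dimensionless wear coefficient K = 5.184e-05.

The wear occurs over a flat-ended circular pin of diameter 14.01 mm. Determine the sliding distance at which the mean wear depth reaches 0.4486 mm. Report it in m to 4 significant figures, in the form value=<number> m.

value=3.733e+04 m

The computation holds full float precision; intermediates are shown rounded — rounded just once: 4 significant figures.
Convert: Hardness H = 2.032 GPa = 2.032e+09 Pa.
Convert: Pin diameter d = 14.01 mm = 0.01401 m. Contact area A = π·d²/4 = π·(0.01401 m)²/4 = 1.542e-04 m².
Convert: Depth limit h_lim = 0.4486 mm = 4.486e-04 m.
Restated in SI base units: W = 72.61 N, H = 2.032e+09 Pa, K = 5.184e-05.
At the depth limit, V_lim = h_lim·A = 4.486e-04 · 1.542e-04 = 6.916e-08 m³.
Thus life L = V_lim·H/(K·W) = 6.916e-08 · 2.032e+09 / (5.184e-05 · 72.61) = 3.733e+04 m.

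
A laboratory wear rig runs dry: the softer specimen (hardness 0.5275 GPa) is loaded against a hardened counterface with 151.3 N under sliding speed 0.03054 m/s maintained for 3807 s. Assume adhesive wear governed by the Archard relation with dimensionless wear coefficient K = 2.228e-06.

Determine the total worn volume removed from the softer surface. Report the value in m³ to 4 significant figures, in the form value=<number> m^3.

value=7.430e-11 m^3

Displayed values are rounded — all working math runs at full float precision, and rounded just once: four significant figures.
Convert: Sliding distance L = v·t = 0.03054 m/s × 3807 s = 116.3 m.
Convert: Hardness H = 0.5275 GPa = 5.275e+08 Pa.
Collected in SI base units: W = 151.3 N, H = 5.275e+08 Pa, K = 2.228e-06.
Volume removed: V = K·W·L/H = 2.228e-06 · 151.3 · 116.3 / 5.275e+08 = 7.430e-11 m³.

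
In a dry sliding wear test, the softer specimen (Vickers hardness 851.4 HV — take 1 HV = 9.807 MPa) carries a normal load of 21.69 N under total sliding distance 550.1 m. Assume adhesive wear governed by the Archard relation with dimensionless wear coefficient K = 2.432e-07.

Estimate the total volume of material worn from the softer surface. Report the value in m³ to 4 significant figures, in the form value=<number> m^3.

value=3.475e-13 m^3

Intermediate values are displayed rounded; the computation maintains exact precision. Rounded once at the end: four significant figures.
Convert: Hardness H = 851.4 HV × 9.807 MPa/HV = 8350 MPa = 8.350e+09 Pa.
Expressed in SI base units: W = 21.69 N, H = 8.350e+09 Pa, K = 2.432e-07.
Wear volume V = K·W·L/H = 2.432e-07 · 21.69 · 550.1 / 8.350e+09 = 3.475e-13 m³.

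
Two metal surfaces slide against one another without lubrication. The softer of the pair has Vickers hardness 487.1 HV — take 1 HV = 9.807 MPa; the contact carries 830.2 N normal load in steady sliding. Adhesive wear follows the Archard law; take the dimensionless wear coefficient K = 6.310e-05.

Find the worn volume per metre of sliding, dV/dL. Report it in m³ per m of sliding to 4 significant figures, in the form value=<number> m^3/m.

value=1.097e-11 m^3/m

Each operation keeps full float precision, and shown intermediates are rounded. Rounded just once: four significant figures.
Hardness H = 487.1 HV × 9.807 MPa/HV = 4777 MPa = 4.777e+09 Pa.
Working in SI base units: W = 830.2 N, H = 4.777e+09 Pa, K = 6.310e-05.
Rate of wear dV/dL = K·W/H, so: 6.310e-05 · 830.2 / 4.777e+09 = 1.097e-11 m³/m.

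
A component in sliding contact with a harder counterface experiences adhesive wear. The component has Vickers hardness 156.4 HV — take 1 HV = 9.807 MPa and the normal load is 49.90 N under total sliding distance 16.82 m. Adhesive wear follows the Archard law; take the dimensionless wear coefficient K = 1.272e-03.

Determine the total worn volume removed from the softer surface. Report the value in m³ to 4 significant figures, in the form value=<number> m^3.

value=6.961e-10 m^3

Intermediate values are shown rounded — each operation keeps full precision, and one final rounding, at 4 significant figures.
Hardness H = 156.4 HV × 9.807 MPa/HV = 1534 MPa = 1.534e+09 Pa.
In SI base units, W = 49.90 N, H = 1.534e+09 Pa, K = 1.272e-03.
Wear volume V = K·W·L/H = 1.272e-03 · 49.90 · 16.82 / 1.534e+09 = 6.961e-10 m³.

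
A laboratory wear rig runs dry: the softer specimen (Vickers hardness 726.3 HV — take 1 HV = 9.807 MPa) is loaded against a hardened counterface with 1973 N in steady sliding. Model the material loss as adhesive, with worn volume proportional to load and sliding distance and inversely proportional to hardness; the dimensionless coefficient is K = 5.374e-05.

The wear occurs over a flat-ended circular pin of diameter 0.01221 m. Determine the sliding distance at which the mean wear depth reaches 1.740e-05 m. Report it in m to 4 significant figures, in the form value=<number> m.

value=136.9 m

The algebra runs at exact precision. The intermediates are printed rounded. Rounded just once, at 4 significant figures.
Hardness H = 726.3 HV × 9.807 MPa/HV = 7123 MPa = 7.123e+09 Pa.
Contact area A = π·d²/4 = π·(0.01221 m)²/4 = 1.171e-04 m².
Restated in SI base units: W = 1973 N, H = 7.123e+09 Pa, K = 5.374e-05.
Wearable volume V_lim = h_lim·A = 1.740e-05 · 1.171e-04 = 2.037e-09 m³.
Thus life L = V_lim·H/(K·W) = 2.037e-09 · 7.123e+09 / (5.374e-05 · 1973) = 136.9 m.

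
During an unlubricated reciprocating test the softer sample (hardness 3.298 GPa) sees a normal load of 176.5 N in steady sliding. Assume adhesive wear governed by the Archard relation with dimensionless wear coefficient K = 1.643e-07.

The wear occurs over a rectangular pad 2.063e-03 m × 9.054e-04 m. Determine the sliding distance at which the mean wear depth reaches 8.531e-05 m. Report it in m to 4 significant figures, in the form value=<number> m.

value=1.812e+04 m

All arithmetic runs at full precision. Intermediate values are shown rounded; a single final rounding to four significant digits.
Convert: Hardness H = 3.298 GPa = 3.298e+09 Pa.
Convert: Contact area A = 2.063e-03 m × 9.054e-04 m = 1.868e-06 m².
Expressed in SI base units: W = 176.5 N, H = 3.298e+09 Pa, K = 1.643e-07.
Wearable volume V_lim = h_lim·A = 8.531e-05 · 1.868e-06 = 1.593e-10 m³.
Inverting, life L = V_lim·H/(K·W) = 1.593e-10 · 3.298e+09 / (1.643e-07 · 176.5) = 1.812e+04 m.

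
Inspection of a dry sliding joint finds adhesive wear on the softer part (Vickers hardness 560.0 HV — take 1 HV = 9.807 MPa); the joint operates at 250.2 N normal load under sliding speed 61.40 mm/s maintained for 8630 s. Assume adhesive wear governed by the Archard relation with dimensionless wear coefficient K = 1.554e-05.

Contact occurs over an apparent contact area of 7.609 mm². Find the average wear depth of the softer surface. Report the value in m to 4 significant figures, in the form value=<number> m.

value=4.930e-05 m

Shown intermediates are rounded — all working math carries full precision — a single final rounding to four significant figures.
Sliding speed v = 61.40 mm/s = 0.06140 m/s. Total distance L = v·t = 0.06140 m/s × 8630 s = 529.9 m.
Hardness H = 560.0 HV × 9.807 MPa/HV = 5492 MPa = 5.492e+09 Pa.
Contact area A = 7.609 mm² = 7.609e-06 m².
In SI base units: W = 250.2 N, H = 5.492e+09 Pa, K = 1.554e-05.
Worn volume V = K·W·L/H = 1.554e-05 · 250.2 · 529.9 / 5.492e+09 = 3.751e-10 m³.
Average depth h = V/A = 3.751e-10 / 7.609e-06 = 4.930e-05 m.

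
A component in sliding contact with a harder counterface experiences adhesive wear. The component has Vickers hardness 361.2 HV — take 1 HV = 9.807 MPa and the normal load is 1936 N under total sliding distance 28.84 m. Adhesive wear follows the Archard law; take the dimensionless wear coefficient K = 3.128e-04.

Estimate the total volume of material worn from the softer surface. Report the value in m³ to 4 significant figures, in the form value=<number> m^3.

Printed values are rounded. Each operation runs at full float precision. Rounded just once to 4 significant figures.
Hardness H = 361.2 HV × 9.807 MPa/HV = 3542 MPa = 3.542e+09 Pa.
Expressed in SI base units: W = 1936 N, H = 3.542e+09 Pa, K = 3.128e-04.
Worn volume V = K·W·L/H = 3.128e-04 · 1936 · 28.84 / 3.542e+09 = 4.930e-09 m³.

value=4.930e-09 m^3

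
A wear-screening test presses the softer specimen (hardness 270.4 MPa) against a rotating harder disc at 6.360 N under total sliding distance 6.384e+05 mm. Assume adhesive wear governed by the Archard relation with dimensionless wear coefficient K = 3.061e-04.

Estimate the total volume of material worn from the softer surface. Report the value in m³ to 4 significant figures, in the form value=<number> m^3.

Intermediates appear rounded; every step runs at full precision — one last rounding, at 4 significant figures.
Path length L = 6.384e+05 mm = 638.4 m.
Hardness H = 270.4 MPa = 2.704e+08 Pa.
In SI base units, W = 6.360 N, H = 2.704e+08 Pa, K = 3.061e-04.
Apply Archard: V = K·W·L/H = 3.061e-04 · 6.360 · 638.4 / 2.704e+08 = 4.596e-09 m³.

value=4.596e-09 m^3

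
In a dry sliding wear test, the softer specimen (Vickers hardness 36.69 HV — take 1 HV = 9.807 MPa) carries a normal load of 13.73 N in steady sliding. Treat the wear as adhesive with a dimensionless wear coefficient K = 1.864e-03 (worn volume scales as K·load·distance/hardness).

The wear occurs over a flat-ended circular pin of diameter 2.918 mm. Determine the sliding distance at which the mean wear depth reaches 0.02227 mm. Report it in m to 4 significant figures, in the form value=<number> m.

Intermediate values appear rounded — the algebra holds exact precision — rounded just once, at 4 significant digits.
Convert: Hardness H = 36.69 HV × 9.807 MPa/HV = 359.8 MPa = 3.598e+08 Pa.
Convert: Pin diameter d = 2.918 mm = 0.002918 m. Contact area A = π·d²/4 = π·(0.002918 m)²/4 = 6.687e-06 m².
Convert: Depth limit h_lim = 0.02227 mm = 2.227e-05 m.
SI base units throughout: W = 13.73 N, H = 3.598e+08 Pa, K = 1.864e-03.
Volume at the limit: V_lim = h_lim·A = 2.227e-05 · 6.687e-06 = 1.489e-10 m³.
Inverting, life L = V_lim·H/(K·W) = 1.489e-10 · 3.598e+08 / (1.864e-03 · 13.73) = 2.094 m.

value=2.094 m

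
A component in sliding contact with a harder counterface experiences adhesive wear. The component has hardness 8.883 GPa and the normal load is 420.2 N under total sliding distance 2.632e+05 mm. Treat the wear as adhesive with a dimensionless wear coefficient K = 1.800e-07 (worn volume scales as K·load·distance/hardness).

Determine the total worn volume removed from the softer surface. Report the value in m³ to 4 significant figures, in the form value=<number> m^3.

The intermediates are displayed rounded, and all arithmetic maintains full float precision — one last rounding, at 4 significant digits.
Convert: Distance covered L = 2.632e+05 mm = 263.2 m.
Convert: Hardness H = 8.883 GPa = 8.883e+09 Pa.
Working in SI base units: W = 420.2 N, H = 8.883e+09 Pa, K = 1.800e-07.
Archard volume V = K·W·L/H = 1.800e-07 · 420.2 · 263.2 / 8.883e+09 = 2.241e-12 m³.

value=2.241e-12 m^3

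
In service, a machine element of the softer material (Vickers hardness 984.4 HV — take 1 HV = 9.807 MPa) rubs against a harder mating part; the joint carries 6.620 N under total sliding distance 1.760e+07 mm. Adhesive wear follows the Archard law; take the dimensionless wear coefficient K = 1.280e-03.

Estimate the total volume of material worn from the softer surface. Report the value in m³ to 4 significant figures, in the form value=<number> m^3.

Intermediate values appear rounded — all arithmetic keeps full precision — a lone final rounding, at four significant figures.
Convert: Total distance L = 1.760e+07 mm = 1.760e+04 m.
Convert: Hardness H = 984.4 HV × 9.807 MPa/HV = 9654 MPa = 9.654e+09 Pa.
SI base units throughout: W = 6.620 N, H = 9.654e+09 Pa, K = 1.280e-03.
The Archard volume V = K·W·L/H = 1.280e-03 · 6.620 · 1.760e+04 / 9.654e+09 = 1.545e-08 m³.

value=1.545e-08 m^3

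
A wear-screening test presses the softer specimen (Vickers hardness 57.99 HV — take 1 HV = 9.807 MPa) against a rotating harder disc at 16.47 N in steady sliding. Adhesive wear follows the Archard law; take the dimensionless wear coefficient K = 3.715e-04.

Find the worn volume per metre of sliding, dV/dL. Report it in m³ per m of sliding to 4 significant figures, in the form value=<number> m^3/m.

The computation carries exact precision; intermediates are displayed rounded — a single final rounding to 4 significant figures.
Convert: Hardness H = 57.99 HV × 9.807 MPa/HV = 568.7 MPa = 5.687e+08 Pa.
As SI base values: W = 16.47 N, H = 5.687e+08 Pa, K = 3.715e-04.
Wear rate dV/dL = K·W/H, so: 3.715e-04 · 16.47 / 5.687e+08 = 1.076e-11 m³/m.

value=1.076e-11 m^3/m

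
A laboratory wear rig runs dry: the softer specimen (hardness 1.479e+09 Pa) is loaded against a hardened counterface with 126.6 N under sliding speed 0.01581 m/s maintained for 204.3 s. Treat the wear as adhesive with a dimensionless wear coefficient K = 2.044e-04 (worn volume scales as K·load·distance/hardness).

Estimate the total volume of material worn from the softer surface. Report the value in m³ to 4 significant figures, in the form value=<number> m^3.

value=5.651e-11 m^3

Shown intermediates are rounded. The computation runs at full precision, and rounded once at the end to 4 significant digits.
Total distance L = v·t = 0.01581 m/s × 204.3 s = 3.230 m.
Restated in SI base units: W = 126.6 N, H = 1.479e+09 Pa, K = 2.044e-04.
Wear volume V = K·W·L/H = 2.044e-04 · 126.6 · 3.230 / 1.479e+09 = 5.651e-11 m³.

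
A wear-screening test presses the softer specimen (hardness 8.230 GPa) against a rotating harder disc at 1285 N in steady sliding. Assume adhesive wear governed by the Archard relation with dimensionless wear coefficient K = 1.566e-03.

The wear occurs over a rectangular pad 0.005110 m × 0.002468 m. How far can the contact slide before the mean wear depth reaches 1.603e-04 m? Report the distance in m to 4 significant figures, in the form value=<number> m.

The algebra runs at exact precision; the intermediates are printed rounded; rounded once at the end: 4 significant figures.
Hardness H = 8.230 GPa = 8.230e+09 Pa.
Contact area A = 0.005110 m × 0.002468 m = 1.261e-05 m².
In SI base units: W = 1285 N, H = 8.230e+09 Pa, K = 1.566e-03.
At the depth limit, V_lim = h_lim·A = 1.603e-04 · 1.261e-05 = 2.022e-09 m³.
So the life L = V_lim·H/(K·W) = 2.022e-09 · 8.230e+09 / (1.566e-03 · 1285) = 8.268 m.

value=8.268 m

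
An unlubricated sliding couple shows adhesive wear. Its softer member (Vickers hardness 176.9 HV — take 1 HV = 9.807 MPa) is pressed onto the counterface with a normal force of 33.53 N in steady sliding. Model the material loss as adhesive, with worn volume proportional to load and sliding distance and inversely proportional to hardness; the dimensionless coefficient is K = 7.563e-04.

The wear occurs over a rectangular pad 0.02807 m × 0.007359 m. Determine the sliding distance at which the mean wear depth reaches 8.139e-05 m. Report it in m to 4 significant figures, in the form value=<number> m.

Every step runs at full float precision, and intermediate values are printed rounded; one last rounding: 4 significant digits.
Hardness H = 176.9 HV × 9.807 MPa/HV = 1735 MPa = 1.735e+09 Pa.
Contact area A = 0.02807 m × 0.007359 m = 2.066e-04 m².
SI base units throughout: W = 33.53 N, H = 1.735e+09 Pa, K = 7.563e-04.
Volume at the limit: V_lim = h_lim·A = 8.139e-05 · 2.066e-04 = 1.681e-08 m³.
Sliding life L = V_lim·H/(K·W) = 1.681e-08 · 1.735e+09 / (7.563e-04 · 33.53) = 1150 m.

value=1150 m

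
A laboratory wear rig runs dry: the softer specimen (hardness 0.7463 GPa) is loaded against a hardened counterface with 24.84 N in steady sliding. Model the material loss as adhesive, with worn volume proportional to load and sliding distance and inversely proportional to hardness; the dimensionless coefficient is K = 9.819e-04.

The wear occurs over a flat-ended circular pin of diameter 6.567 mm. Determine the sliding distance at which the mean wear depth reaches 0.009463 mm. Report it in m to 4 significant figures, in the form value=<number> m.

value=9.807 m

The intermediates are shown rounded — every step carries full float precision, and one last rounding: four significant figures.
Hardness H = 0.7463 GPa = 7.463e+08 Pa.
Pin diameter d = 6.567 mm = 0.006567 m. Contact area A = π·d²/4 = π·(0.006567 m)²/4 = 3.387e-05 m².
Depth limit h_lim = 0.009463 mm = 9.463e-06 m.
As SI base values: W = 24.84 N, H = 7.463e+08 Pa, K = 9.819e-04.
Allowed volume V_lim = h_lim·A = 9.463e-06 · 3.387e-05 = 3.205e-10 m³.
Thus life L = V_lim·H/(K·W) = 3.205e-10 · 7.463e+08 / (9.819e-04 · 24.84) = 9.807 m.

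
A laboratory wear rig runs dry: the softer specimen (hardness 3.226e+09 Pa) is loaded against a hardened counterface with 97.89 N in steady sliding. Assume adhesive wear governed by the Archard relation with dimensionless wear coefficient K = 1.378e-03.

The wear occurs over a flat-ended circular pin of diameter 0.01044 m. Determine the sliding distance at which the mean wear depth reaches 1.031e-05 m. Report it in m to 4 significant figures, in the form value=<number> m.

Each operation maintains full precision; the intermediates are displayed rounded. Rounded just once to 4 significant digits.
Contact area A = π·d²/4 = π·(0.01044 m)²/4 = 8.560e-05 m².
In SI base units, W = 97.89 N, H = 3.226e+09 Pa, K = 1.378e-03.
Allowed volume V_lim = h_lim·A = 1.031e-05 · 8.560e-05 = 8.826e-10 m³.
Inverting, life L = V_lim·H/(K·W) = 8.826e-10 · 3.226e+09 / (1.378e-03 · 97.89) = 21.11 m.

value=21.11 m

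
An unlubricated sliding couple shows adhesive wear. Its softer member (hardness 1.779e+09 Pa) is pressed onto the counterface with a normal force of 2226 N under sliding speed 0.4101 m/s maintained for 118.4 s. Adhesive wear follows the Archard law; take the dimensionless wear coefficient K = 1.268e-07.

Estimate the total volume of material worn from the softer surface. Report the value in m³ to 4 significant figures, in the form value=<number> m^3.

value=7.704e-12 m^3

Every step keeps exact precision; intermediate values appear rounded — one last rounding: 4 significant digits.
Convert: Path length L = v·t = 0.4101 m/s × 118.4 s = 48.56 m.
Collected in SI base units: W = 2226 N, H = 1.779e+09 Pa, K = 1.268e-07.
Wear volume V = K·W·L/H = 1.268e-07 · 2226 · 48.56 / 1.779e+09 = 7.704e-12 m³.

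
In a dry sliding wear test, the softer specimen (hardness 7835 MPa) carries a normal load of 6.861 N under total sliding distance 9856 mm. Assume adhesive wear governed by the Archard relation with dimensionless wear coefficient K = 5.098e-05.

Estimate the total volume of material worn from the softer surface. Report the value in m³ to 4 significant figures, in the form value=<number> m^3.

value=4.400e-13 m^3

The computation keeps exact precision; displayed values are rounded — rounded once at the end to four significant digits.
Convert: Distance L = 9856 mm = 9.856 m.
Convert: Hardness H = 7835 MPa = 7.835e+09 Pa.
Collected in SI base units: W = 6.861 N, H = 7.835e+09 Pa, K = 5.098e-05.
Worn volume V = K·W·L/H = 5.098e-05 · 6.861 · 9.856 / 7.835e+09 = 4.400e-13 m³.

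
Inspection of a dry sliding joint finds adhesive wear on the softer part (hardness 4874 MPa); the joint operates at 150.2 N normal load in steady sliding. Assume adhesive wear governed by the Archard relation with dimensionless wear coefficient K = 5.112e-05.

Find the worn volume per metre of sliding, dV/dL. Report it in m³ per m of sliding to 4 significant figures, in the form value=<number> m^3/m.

value=1.575e-12 m^3/m

Quoted intermediates are rounded, and the algebra runs at full precision — rounded just once: four significant figures.
Hardness H = 4874 MPa = 4.874e+09 Pa.
In SI base units: W = 150.2 N, H = 4.874e+09 Pa, K = 5.112e-05.
Rate of wear dV/dL = K·W/H (no L dependence): 5.112e-05 · 150.2 / 4.874e+09 = 1.575e-12 m³/m.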